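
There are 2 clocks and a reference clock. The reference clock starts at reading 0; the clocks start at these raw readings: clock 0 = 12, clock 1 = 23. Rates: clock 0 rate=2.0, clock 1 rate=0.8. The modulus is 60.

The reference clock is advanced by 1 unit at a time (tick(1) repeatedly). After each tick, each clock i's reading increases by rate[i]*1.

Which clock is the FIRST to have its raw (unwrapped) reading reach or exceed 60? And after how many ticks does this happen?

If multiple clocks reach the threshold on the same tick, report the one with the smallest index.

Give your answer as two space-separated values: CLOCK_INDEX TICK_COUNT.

Answer: 0 24

Derivation:
clock 0: start=12, rate=2.0, needs 60-12 = 48; ticks = ceil(48/2.0) = ceil(24.0000) = 24; reading at tick 24 = 12 + 2.0*24 = 60.0000
clock 1: start=23, rate=0.8, needs 60-23 = 37; ticks = ceil(37/0.8) = ceil(46.2500) = 47; reading at tick 47 = 23 + 0.8*47 = 60.6000
Minimum tick count = 24; winners = [0]; smallest index = 0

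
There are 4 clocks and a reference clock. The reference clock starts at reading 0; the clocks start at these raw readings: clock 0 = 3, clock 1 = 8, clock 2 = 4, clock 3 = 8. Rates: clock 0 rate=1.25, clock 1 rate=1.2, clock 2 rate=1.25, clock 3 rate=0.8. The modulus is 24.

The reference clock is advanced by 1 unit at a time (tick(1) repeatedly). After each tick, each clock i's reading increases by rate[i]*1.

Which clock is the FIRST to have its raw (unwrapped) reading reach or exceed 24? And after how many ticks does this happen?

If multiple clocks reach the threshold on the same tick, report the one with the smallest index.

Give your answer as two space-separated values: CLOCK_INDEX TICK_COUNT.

Answer: 1 14

Derivation:
clock 0: start=3, rate=1.25, needs 24-3 = 21; ticks = ceil(21/1.25) = ceil(16.8000) = 17; reading at tick 17 = 3 + 1.25*17 = 24.2500
clock 1: start=8, rate=1.2, needs 24-8 = 16; ticks = ceil(16/1.2) = ceil(13.3333) = 14; reading at tick 14 = 8 + 1.2*14 = 24.8000
clock 2: start=4, rate=1.25, needs 24-4 = 20; ticks = ceil(20/1.25) = ceil(16.0000) = 16; reading at tick 16 = 4 + 1.25*16 = 24.0000
clock 3: start=8, rate=0.8, needs 24-8 = 16; ticks = ceil(16/0.8) = ceil(20.0000) = 20; reading at tick 20 = 8 + 0.8*20 = 24.0000
Minimum tick count = 14; winners = [1]; smallest index = 1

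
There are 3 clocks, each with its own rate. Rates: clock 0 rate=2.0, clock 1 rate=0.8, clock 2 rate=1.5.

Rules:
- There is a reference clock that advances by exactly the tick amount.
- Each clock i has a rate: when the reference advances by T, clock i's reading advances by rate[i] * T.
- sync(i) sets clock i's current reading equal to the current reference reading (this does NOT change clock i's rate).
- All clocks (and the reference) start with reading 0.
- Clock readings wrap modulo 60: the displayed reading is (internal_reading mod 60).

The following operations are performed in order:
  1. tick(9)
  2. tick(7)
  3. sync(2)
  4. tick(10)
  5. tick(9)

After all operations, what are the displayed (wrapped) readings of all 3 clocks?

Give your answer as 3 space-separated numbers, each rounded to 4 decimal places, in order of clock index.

After op 1 tick(9): ref=9.0000 raw=[18.0000 7.2000 13.5000]
After op 2 tick(7): ref=16.0000 raw=[32.0000 12.8000 24.0000]
After op 3 sync(2): ref=16.0000 raw=[32.0000 12.8000 16.0000]
After op 4 tick(10): ref=26.0000 raw=[52.0000 20.8000 31.0000]
After op 5 tick(9): ref=35.0000 raw=[70.0000 28.0000 44.5000]
Wrap final raw readings (mod 60): 70.0000 mod 60 = 10.0000; 28.0000 mod 60 = 28.0000; 44.5000 mod 60 = 44.5000

Answer: 10.0000 28.0000 44.5000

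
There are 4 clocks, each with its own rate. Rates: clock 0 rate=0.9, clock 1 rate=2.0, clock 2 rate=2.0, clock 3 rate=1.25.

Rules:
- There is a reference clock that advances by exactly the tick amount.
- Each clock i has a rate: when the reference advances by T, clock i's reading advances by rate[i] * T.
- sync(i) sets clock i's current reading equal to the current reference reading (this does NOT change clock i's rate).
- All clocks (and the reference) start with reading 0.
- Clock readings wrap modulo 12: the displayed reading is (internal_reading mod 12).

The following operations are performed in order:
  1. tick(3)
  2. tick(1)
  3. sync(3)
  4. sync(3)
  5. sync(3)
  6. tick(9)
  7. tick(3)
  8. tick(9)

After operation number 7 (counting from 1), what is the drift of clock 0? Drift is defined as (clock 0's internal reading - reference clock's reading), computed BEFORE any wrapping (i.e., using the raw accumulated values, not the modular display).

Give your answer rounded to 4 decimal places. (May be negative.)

After op 1 tick(3): ref=3.0000 raw=[2.7000 6.0000 6.0000 3.7500]
After op 2 tick(1): ref=4.0000 raw=[3.6000 8.0000 8.0000 5.0000]
After op 3 sync(3): ref=4.0000 raw=[3.6000 8.0000 8.0000 4.0000]
After op 4 sync(3): ref=4.0000 raw=[3.6000 8.0000 8.0000 4.0000]
After op 5 sync(3): ref=4.0000 raw=[3.6000 8.0000 8.0000 4.0000]
After op 6 tick(9): ref=13.0000 raw=[11.7000 26.0000 26.0000 15.2500]
After op 7 tick(3): ref=16.0000 raw=[14.4000 32.0000 32.0000 19.0000]
Drift of clock 0 after op 7: 14.4000 - 16.0000 = -1.6000

Answer: -1.6000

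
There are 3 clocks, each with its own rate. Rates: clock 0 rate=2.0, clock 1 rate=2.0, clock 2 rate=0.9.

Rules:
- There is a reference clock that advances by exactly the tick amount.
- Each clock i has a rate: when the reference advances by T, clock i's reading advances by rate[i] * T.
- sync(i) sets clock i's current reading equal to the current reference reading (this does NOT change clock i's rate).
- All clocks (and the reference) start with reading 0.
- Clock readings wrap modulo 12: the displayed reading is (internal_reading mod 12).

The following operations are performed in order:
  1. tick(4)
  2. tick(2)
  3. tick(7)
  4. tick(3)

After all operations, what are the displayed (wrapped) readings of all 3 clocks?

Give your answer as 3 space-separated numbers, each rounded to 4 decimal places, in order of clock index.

Answer: 8.0000 8.0000 2.4000

Derivation:
After op 1 tick(4): ref=4.0000 raw=[8.0000 8.0000 3.6000]
After op 2 tick(2): ref=6.0000 raw=[12.0000 12.0000 5.4000]
After op 3 tick(7): ref=13.0000 raw=[26.0000 26.0000 11.7000]
After op 4 tick(3): ref=16.0000 raw=[32.0000 32.0000 14.4000]
Wrap final raw readings (mod 12): 32.0000 mod 12 = 8.0000; 32.0000 mod 12 = 8.0000; 14.4000 mod 12 = 2.4000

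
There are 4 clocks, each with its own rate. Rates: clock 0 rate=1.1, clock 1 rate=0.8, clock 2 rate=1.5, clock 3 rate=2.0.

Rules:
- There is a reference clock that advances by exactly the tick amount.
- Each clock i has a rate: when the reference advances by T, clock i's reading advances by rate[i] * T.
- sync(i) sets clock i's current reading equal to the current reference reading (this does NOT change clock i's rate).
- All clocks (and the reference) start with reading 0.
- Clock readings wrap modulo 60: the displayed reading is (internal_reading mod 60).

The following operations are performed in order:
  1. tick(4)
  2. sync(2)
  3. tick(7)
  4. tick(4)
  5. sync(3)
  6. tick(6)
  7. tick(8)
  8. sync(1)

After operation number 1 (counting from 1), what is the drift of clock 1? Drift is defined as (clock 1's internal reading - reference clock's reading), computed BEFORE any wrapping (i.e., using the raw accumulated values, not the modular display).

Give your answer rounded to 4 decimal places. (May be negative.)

After op 1 tick(4): ref=4.0000 raw=[4.4000 3.2000 6.0000 8.0000]
Drift of clock 1 after op 1: 3.2000 - 4.0000 = -0.8000

Answer: -0.8000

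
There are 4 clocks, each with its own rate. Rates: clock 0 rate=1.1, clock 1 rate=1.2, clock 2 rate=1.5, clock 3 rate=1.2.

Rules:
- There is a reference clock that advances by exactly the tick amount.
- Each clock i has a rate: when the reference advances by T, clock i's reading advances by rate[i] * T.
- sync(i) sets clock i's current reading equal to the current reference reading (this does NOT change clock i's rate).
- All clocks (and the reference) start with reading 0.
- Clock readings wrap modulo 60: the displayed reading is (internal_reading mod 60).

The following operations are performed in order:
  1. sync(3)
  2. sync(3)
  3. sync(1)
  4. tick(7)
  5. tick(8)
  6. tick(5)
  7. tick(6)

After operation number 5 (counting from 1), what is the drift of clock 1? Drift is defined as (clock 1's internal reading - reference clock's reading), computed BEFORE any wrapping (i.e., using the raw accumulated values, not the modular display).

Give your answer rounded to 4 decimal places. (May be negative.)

After op 1 sync(3): ref=0.0000 raw=[0.0000 0.0000 0.0000 0.0000]
After op 2 sync(3): ref=0.0000 raw=[0.0000 0.0000 0.0000 0.0000]
After op 3 sync(1): ref=0.0000 raw=[0.0000 0.0000 0.0000 0.0000]
After op 4 tick(7): ref=7.0000 raw=[7.7000 8.4000 10.5000 8.4000]
After op 5 tick(8): ref=15.0000 raw=[16.5000 18.0000 22.5000 18.0000]
Drift of clock 1 after op 5: 18.0000 - 15.0000 = 3.0000

Answer: 3.0000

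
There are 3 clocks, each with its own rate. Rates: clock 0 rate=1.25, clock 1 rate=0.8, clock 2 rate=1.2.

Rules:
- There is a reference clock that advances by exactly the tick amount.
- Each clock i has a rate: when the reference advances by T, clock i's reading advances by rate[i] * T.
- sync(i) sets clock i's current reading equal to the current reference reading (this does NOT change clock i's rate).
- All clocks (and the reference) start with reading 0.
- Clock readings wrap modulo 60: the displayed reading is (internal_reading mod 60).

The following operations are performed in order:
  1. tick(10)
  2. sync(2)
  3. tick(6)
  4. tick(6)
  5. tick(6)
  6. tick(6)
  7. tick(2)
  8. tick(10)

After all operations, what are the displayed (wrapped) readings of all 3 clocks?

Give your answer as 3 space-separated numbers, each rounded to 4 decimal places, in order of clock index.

After op 1 tick(10): ref=10.0000 raw=[12.5000 8.0000 12.0000]
After op 2 sync(2): ref=10.0000 raw=[12.5000 8.0000 10.0000]
After op 3 tick(6): ref=16.0000 raw=[20.0000 12.8000 17.2000]
After op 4 tick(6): ref=22.0000 raw=[27.5000 17.6000 24.4000]
After op 5 tick(6): ref=28.0000 raw=[35.0000 22.4000 31.6000]
After op 6 tick(6): ref=34.0000 raw=[42.5000 27.2000 38.8000]
After op 7 tick(2): ref=36.0000 raw=[45.0000 28.8000 41.2000]
After op 8 tick(10): ref=46.0000 raw=[57.5000 36.8000 53.2000]
Wrap final raw readings (mod 60): 57.5000 mod 60 = 57.5000; 36.8000 mod 60 = 36.8000; 53.2000 mod 60 = 53.2000

Answer: 57.5000 36.8000 53.2000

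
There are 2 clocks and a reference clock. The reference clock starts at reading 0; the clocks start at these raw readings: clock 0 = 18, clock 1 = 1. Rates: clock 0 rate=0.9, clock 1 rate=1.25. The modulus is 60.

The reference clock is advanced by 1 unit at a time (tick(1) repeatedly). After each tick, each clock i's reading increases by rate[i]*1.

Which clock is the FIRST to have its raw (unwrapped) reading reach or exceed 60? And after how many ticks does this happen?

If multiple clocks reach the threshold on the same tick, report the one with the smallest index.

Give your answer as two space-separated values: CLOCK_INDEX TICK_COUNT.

clock 0: start=18, rate=0.9, needs 60-18 = 42; ticks = ceil(42/0.9) = ceil(46.6667) = 47; reading at tick 47 = 18 + 0.9*47 = 60.3000
clock 1: start=1, rate=1.25, needs 60-1 = 59; ticks = ceil(59/1.25) = ceil(47.2000) = 48; reading at tick 48 = 1 + 1.25*48 = 61.0000
Minimum tick count = 47; winners = [0]; smallest index = 0

Answer: 0 47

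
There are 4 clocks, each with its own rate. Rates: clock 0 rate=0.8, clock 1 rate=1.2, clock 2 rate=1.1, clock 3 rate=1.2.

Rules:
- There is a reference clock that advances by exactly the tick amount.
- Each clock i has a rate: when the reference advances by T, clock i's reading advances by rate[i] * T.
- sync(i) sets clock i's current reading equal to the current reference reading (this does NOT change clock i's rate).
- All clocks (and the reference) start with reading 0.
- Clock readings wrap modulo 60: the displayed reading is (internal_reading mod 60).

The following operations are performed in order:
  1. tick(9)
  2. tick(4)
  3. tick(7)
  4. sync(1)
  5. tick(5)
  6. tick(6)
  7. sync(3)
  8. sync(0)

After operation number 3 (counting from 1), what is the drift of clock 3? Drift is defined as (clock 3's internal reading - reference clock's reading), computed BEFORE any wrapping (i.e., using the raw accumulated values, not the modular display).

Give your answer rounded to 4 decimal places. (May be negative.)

After op 1 tick(9): ref=9.0000 raw=[7.2000 10.8000 9.9000 10.8000]
After op 2 tick(4): ref=13.0000 raw=[10.4000 15.6000 14.3000 15.6000]
After op 3 tick(7): ref=20.0000 raw=[16.0000 24.0000 22.0000 24.0000]
Drift of clock 3 after op 3: 24.0000 - 20.0000 = 4.0000

Answer: 4.0000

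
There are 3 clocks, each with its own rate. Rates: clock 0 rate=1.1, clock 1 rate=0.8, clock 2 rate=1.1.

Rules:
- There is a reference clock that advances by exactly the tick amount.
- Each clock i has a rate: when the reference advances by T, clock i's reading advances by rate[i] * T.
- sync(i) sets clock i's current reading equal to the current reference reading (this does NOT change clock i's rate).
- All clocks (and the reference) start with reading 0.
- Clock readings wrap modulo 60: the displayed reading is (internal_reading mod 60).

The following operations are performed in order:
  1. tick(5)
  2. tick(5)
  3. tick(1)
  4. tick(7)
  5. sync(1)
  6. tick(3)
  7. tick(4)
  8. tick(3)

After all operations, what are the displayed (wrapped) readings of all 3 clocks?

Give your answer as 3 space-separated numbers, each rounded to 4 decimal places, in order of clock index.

After op 1 tick(5): ref=5.0000 raw=[5.5000 4.0000 5.5000]
After op 2 tick(5): ref=10.0000 raw=[11.0000 8.0000 11.0000]
After op 3 tick(1): ref=11.0000 raw=[12.1000 8.8000 12.1000]
After op 4 tick(7): ref=18.0000 raw=[19.8000 14.4000 19.8000]
After op 5 sync(1): ref=18.0000 raw=[19.8000 18.0000 19.8000]
After op 6 tick(3): ref=21.0000 raw=[23.1000 20.4000 23.1000]
After op 7 tick(4): ref=25.0000 raw=[27.5000 23.6000 27.5000]
After op 8 tick(3): ref=28.0000 raw=[30.8000 26.0000 30.8000]
Wrap final raw readings (mod 60): 30.8000 mod 60 = 30.8000; 26.0000 mod 60 = 26.0000; 30.8000 mod 60 = 30.8000

Answer: 30.8000 26.0000 30.8000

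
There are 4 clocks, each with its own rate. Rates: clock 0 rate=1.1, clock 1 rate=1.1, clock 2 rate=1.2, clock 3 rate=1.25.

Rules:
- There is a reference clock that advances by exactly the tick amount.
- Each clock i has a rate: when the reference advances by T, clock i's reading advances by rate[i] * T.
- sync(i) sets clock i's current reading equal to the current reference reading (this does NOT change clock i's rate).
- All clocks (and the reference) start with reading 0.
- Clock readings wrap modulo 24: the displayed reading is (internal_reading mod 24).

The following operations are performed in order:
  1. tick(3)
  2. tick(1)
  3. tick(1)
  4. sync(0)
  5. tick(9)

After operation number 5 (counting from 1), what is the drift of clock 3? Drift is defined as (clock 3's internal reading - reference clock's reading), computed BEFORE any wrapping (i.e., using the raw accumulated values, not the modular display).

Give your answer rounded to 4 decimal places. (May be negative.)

Answer: 3.5000

Derivation:
After op 1 tick(3): ref=3.0000 raw=[3.3000 3.3000 3.6000 3.7500]
After op 2 tick(1): ref=4.0000 raw=[4.4000 4.4000 4.8000 5.0000]
After op 3 tick(1): ref=5.0000 raw=[5.5000 5.5000 6.0000 6.2500]
After op 4 sync(0): ref=5.0000 raw=[5.0000 5.5000 6.0000 6.2500]
After op 5 tick(9): ref=14.0000 raw=[14.9000 15.4000 16.8000 17.5000]
Drift of clock 3 after op 5: 17.5000 - 14.0000 = 3.5000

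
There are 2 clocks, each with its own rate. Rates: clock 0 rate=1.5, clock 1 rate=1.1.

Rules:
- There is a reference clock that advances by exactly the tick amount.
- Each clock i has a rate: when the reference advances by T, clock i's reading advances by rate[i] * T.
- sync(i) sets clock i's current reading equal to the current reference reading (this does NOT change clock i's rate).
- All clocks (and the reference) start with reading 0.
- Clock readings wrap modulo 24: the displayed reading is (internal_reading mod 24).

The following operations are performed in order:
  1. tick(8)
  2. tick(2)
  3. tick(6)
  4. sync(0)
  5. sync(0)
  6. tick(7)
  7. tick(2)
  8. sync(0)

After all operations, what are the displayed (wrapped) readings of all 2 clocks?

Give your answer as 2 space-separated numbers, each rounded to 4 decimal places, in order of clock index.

Answer: 1.0000 3.5000

Derivation:
After op 1 tick(8): ref=8.0000 raw=[12.0000 8.8000]
After op 2 tick(2): ref=10.0000 raw=[15.0000 11.0000]
After op 3 tick(6): ref=16.0000 raw=[24.0000 17.6000]
After op 4 sync(0): ref=16.0000 raw=[16.0000 17.6000]
After op 5 sync(0): ref=16.0000 raw=[16.0000 17.6000]
After op 6 tick(7): ref=23.0000 raw=[26.5000 25.3000]
After op 7 tick(2): ref=25.0000 raw=[29.5000 27.5000]
After op 8 sync(0): ref=25.0000 raw=[25.0000 27.5000]
Wrap final raw readings (mod 24): 25.0000 mod 24 = 1.0000; 27.5000 mod 24 = 3.5000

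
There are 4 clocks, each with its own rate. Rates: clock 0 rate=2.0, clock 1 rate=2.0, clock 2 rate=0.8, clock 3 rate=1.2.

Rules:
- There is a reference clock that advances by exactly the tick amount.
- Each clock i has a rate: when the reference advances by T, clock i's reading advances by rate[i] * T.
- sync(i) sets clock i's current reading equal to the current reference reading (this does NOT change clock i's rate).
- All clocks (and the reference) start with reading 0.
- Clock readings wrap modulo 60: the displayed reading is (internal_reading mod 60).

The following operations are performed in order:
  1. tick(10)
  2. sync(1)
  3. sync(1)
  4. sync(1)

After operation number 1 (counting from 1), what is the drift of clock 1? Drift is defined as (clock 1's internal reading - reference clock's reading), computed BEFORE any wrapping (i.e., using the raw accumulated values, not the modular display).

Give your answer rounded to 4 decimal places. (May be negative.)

Answer: 10.0000

Derivation:
After op 1 tick(10): ref=10.0000 raw=[20.0000 20.0000 8.0000 12.0000]
Drift of clock 1 after op 1: 20.0000 - 10.0000 = 10.0000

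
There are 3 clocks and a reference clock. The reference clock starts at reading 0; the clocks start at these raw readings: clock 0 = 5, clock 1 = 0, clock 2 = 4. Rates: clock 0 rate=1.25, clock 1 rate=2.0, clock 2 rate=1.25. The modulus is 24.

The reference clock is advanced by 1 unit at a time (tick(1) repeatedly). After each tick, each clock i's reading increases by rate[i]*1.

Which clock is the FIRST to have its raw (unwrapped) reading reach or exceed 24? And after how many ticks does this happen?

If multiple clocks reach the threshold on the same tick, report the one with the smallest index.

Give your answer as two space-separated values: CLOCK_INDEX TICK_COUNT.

Answer: 1 12

Derivation:
clock 0: start=5, rate=1.25, needs 24-5 = 19; ticks = ceil(19/1.25) = ceil(15.2000) = 16; reading at tick 16 = 5 + 1.25*16 = 25.0000
clock 1: start=0, rate=2.0, needs 24-0 = 24; ticks = ceil(24/2.0) = ceil(12.0000) = 12; reading at tick 12 = 0 + 2.0*12 = 24.0000
clock 2: start=4, rate=1.25, needs 24-4 = 20; ticks = ceil(20/1.25) = ceil(16.0000) = 16; reading at tick 16 = 4 + 1.25*16 = 24.0000
Minimum tick count = 12; winners = [1]; smallest index = 1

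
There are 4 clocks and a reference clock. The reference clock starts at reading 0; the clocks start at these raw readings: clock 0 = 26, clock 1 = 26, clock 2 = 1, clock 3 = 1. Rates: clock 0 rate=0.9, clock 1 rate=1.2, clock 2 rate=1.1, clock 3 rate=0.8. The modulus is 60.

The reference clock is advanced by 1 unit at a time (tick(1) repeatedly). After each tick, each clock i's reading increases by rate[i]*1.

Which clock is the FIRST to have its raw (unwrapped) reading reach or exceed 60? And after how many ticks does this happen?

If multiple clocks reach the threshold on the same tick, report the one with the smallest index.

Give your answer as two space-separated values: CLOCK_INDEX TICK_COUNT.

clock 0: start=26, rate=0.9, needs 60-26 = 34; ticks = ceil(34/0.9) = ceil(37.7778) = 38; reading at tick 38 = 26 + 0.9*38 = 60.2000
clock 1: start=26, rate=1.2, needs 60-26 = 34; ticks = ceil(34/1.2) = ceil(28.3333) = 29; reading at tick 29 = 26 + 1.2*29 = 60.8000
clock 2: start=1, rate=1.1, needs 60-1 = 59; ticks = ceil(59/1.1) = ceil(53.6364) = 54; reading at tick 54 = 1 + 1.1*54 = 60.4000
clock 3: start=1, rate=0.8, needs 60-1 = 59; ticks = ceil(59/0.8) = ceil(73.7500) = 74; reading at tick 74 = 1 + 0.8*74 = 60.2000
Minimum tick count = 29; winners = [1]; smallest index = 1

Answer: 1 29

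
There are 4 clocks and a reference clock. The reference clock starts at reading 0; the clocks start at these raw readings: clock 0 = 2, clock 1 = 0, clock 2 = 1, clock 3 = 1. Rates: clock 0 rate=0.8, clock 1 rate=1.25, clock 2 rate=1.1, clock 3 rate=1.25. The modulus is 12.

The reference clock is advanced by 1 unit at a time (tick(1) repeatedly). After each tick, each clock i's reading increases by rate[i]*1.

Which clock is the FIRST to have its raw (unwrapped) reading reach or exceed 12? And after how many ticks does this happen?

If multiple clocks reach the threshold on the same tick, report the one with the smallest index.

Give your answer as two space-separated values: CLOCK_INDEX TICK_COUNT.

Answer: 3 9

Derivation:
clock 0: start=2, rate=0.8, needs 12-2 = 10; ticks = ceil(10/0.8) = ceil(12.5000) = 13; reading at tick 13 = 2 + 0.8*13 = 12.4000
clock 1: start=0, rate=1.25, needs 12-0 = 12; ticks = ceil(12/1.25) = ceil(9.6000) = 10; reading at tick 10 = 0 + 1.25*10 = 12.5000
clock 2: start=1, rate=1.1, needs 12-1 = 11; ticks = ceil(11/1.1) = ceil(10.0000) = 10; reading at tick 10 = 1 + 1.1*10 = 12.0000
clock 3: start=1, rate=1.25, needs 12-1 = 11; ticks = ceil(11/1.25) = ceil(8.8000) = 9; reading at tick 9 = 1 + 1.25*9 = 12.2500
Minimum tick count = 9; winners = [3]; smallest index = 3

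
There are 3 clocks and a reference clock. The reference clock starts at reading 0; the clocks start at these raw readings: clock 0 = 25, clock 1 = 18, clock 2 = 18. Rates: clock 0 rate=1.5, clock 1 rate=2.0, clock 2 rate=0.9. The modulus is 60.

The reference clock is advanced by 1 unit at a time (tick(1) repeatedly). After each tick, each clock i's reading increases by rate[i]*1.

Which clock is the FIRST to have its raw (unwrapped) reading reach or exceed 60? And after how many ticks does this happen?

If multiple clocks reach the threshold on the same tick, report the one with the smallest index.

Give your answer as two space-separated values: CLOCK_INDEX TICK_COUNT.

clock 0: start=25, rate=1.5, needs 60-25 = 35; ticks = ceil(35/1.5) = ceil(23.3333) = 24; reading at tick 24 = 25 + 1.5*24 = 61.0000
clock 1: start=18, rate=2.0, needs 60-18 = 42; ticks = ceil(42/2.0) = ceil(21.0000) = 21; reading at tick 21 = 18 + 2.0*21 = 60.0000
clock 2: start=18, rate=0.9, needs 60-18 = 42; ticks = ceil(42/0.9) = ceil(46.6667) = 47; reading at tick 47 = 18 + 0.9*47 = 60.3000
Minimum tick count = 21; winners = [1]; smallest index = 1

Answer: 1 21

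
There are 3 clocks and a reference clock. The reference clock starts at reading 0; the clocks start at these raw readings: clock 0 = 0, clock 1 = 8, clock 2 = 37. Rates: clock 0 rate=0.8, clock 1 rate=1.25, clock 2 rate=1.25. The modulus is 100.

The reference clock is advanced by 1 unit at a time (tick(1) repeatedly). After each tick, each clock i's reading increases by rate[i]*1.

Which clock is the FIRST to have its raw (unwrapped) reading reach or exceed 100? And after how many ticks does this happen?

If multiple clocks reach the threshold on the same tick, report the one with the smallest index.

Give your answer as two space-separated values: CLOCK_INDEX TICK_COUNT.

Answer: 2 51

Derivation:
clock 0: start=0, rate=0.8, needs 100-0 = 100; ticks = ceil(100/0.8) = ceil(125.0000) = 125; reading at tick 125 = 0 + 0.8*125 = 100.0000
clock 1: start=8, rate=1.25, needs 100-8 = 92; ticks = ceil(92/1.25) = ceil(73.6000) = 74; reading at tick 74 = 8 + 1.25*74 = 100.5000
clock 2: start=37, rate=1.25, needs 100-37 = 63; ticks = ceil(63/1.25) = ceil(50.4000) = 51; reading at tick 51 = 37 + 1.25*51 = 100.7500
Minimum tick count = 51; winners = [2]; smallest index = 2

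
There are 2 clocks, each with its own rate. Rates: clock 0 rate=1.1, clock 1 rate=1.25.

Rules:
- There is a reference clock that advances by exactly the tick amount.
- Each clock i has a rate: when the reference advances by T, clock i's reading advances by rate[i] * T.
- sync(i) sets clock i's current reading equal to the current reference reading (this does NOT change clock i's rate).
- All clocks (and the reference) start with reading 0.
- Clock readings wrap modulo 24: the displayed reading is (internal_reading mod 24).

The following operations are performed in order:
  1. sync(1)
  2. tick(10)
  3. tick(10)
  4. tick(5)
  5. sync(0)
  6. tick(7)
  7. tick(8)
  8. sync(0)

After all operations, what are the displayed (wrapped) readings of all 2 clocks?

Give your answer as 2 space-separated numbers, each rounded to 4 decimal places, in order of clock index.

After op 1 sync(1): ref=0.0000 raw=[0.0000 0.0000]
After op 2 tick(10): ref=10.0000 raw=[11.0000 12.5000]
After op 3 tick(10): ref=20.0000 raw=[22.0000 25.0000]
After op 4 tick(5): ref=25.0000 raw=[27.5000 31.2500]
After op 5 sync(0): ref=25.0000 raw=[25.0000 31.2500]
After op 6 tick(7): ref=32.0000 raw=[32.7000 40.0000]
After op 7 tick(8): ref=40.0000 raw=[41.5000 50.0000]
After op 8 sync(0): ref=40.0000 raw=[40.0000 50.0000]
Wrap final raw readings (mod 24): 40.0000 mod 24 = 16.0000; 50.0000 mod 24 = 2.0000

Answer: 16.0000 2.0000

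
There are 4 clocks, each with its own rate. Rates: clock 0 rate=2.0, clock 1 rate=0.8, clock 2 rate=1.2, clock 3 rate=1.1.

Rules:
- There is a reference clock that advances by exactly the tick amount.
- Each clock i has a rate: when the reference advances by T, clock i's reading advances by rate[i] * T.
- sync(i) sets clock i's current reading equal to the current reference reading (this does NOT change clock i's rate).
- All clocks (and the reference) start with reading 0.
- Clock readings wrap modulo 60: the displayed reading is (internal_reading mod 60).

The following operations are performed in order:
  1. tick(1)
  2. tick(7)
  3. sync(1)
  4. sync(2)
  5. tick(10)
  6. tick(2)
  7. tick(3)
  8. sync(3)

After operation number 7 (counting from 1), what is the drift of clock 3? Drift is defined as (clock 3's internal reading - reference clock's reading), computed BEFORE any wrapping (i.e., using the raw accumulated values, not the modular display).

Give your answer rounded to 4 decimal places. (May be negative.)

After op 1 tick(1): ref=1.0000 raw=[2.0000 0.8000 1.2000 1.1000]
After op 2 tick(7): ref=8.0000 raw=[16.0000 6.4000 9.6000 8.8000]
After op 3 sync(1): ref=8.0000 raw=[16.0000 8.0000 9.6000 8.8000]
After op 4 sync(2): ref=8.0000 raw=[16.0000 8.0000 8.0000 8.8000]
After op 5 tick(10): ref=18.0000 raw=[36.0000 16.0000 20.0000 19.8000]
After op 6 tick(2): ref=20.0000 raw=[40.0000 17.6000 22.4000 22.0000]
After op 7 tick(3): ref=23.0000 raw=[46.0000 20.0000 26.0000 25.3000]
Drift of clock 3 after op 7: 25.3000 - 23.0000 = 2.3000

Answer: 2.3000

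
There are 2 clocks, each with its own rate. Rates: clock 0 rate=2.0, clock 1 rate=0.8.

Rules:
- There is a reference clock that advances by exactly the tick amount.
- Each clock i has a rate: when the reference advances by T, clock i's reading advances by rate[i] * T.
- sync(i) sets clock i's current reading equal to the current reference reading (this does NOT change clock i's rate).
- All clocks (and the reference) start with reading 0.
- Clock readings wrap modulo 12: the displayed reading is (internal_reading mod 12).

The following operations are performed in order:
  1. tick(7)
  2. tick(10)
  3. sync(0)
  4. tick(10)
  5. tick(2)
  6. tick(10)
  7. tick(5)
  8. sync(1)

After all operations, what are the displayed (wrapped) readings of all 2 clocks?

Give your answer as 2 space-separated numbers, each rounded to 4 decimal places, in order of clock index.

After op 1 tick(7): ref=7.0000 raw=[14.0000 5.6000]
After op 2 tick(10): ref=17.0000 raw=[34.0000 13.6000]
After op 3 sync(0): ref=17.0000 raw=[17.0000 13.6000]
After op 4 tick(10): ref=27.0000 raw=[37.0000 21.6000]
After op 5 tick(2): ref=29.0000 raw=[41.0000 23.2000]
After op 6 tick(10): ref=39.0000 raw=[61.0000 31.2000]
After op 7 tick(5): ref=44.0000 raw=[71.0000 35.2000]
After op 8 sync(1): ref=44.0000 raw=[71.0000 44.0000]
Wrap final raw readings (mod 12): 71.0000 mod 12 = 11.0000; 44.0000 mod 12 = 8.0000

Answer: 11.0000 8.0000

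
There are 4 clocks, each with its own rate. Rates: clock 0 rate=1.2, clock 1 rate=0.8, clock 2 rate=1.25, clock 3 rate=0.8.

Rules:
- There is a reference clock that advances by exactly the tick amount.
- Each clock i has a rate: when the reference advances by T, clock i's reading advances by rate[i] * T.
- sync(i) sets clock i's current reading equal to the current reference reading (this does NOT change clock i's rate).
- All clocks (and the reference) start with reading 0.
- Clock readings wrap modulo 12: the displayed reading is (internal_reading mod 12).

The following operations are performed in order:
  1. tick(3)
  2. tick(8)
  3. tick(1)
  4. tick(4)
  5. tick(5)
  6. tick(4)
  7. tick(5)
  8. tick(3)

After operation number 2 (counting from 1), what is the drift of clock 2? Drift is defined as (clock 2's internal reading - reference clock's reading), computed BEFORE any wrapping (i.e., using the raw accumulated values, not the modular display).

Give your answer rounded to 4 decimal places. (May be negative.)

Answer: 2.7500

Derivation:
After op 1 tick(3): ref=3.0000 raw=[3.6000 2.4000 3.7500 2.4000]
After op 2 tick(8): ref=11.0000 raw=[13.2000 8.8000 13.7500 8.8000]
Drift of clock 2 after op 2: 13.7500 - 11.0000 = 2.7500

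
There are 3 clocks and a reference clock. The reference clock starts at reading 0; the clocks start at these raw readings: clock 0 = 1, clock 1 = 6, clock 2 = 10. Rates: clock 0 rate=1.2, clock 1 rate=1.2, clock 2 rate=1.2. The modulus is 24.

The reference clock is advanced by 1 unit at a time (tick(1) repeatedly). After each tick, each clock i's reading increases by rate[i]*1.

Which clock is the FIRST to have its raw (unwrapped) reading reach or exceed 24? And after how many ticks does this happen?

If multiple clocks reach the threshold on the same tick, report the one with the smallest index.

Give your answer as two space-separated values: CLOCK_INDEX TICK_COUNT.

Answer: 2 12

Derivation:
clock 0: start=1, rate=1.2, needs 24-1 = 23; ticks = ceil(23/1.2) = ceil(19.1667) = 20; reading at tick 20 = 1 + 1.2*20 = 25.0000
clock 1: start=6, rate=1.2, needs 24-6 = 18; ticks = ceil(18/1.2) = ceil(15.0000) = 15; reading at tick 15 = 6 + 1.2*15 = 24.0000
clock 2: start=10, rate=1.2, needs 24-10 = 14; ticks = ceil(14/1.2) = ceil(11.6667) = 12; reading at tick 12 = 10 + 1.2*12 = 24.4000
Minimum tick count = 12; winners = [2]; smallest index = 2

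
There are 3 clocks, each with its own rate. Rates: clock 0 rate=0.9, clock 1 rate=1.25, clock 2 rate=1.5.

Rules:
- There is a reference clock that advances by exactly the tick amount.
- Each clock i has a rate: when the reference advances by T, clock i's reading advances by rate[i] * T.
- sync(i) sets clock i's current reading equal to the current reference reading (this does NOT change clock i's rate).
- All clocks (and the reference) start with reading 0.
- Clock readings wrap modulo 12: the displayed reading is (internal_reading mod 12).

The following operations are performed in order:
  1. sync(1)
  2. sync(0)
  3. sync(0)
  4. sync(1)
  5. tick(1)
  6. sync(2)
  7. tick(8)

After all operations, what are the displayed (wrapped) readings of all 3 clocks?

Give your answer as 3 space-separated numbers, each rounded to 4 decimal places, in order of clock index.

After op 1 sync(1): ref=0.0000 raw=[0.0000 0.0000 0.0000]
After op 2 sync(0): ref=0.0000 raw=[0.0000 0.0000 0.0000]
After op 3 sync(0): ref=0.0000 raw=[0.0000 0.0000 0.0000]
After op 4 sync(1): ref=0.0000 raw=[0.0000 0.0000 0.0000]
After op 5 tick(1): ref=1.0000 raw=[0.9000 1.2500 1.5000]
After op 6 sync(2): ref=1.0000 raw=[0.9000 1.2500 1.0000]
After op 7 tick(8): ref=9.0000 raw=[8.1000 11.2500 13.0000]
Wrap final raw readings (mod 12): 8.1000 mod 12 = 8.1000; 11.2500 mod 12 = 11.2500; 13.0000 mod 12 = 1.0000

Answer: 8.1000 11.2500 1.0000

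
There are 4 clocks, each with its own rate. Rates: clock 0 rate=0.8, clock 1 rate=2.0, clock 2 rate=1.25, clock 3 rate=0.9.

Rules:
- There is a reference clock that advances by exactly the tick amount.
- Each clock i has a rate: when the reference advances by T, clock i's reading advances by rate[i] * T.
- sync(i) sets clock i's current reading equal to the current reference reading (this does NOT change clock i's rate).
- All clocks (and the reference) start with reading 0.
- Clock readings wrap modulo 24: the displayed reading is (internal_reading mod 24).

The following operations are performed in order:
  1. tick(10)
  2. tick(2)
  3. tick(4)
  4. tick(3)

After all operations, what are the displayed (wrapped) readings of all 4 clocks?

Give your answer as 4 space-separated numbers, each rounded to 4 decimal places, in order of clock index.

Answer: 15.2000 14.0000 23.7500 17.1000

Derivation:
After op 1 tick(10): ref=10.0000 raw=[8.0000 20.0000 12.5000 9.0000]
After op 2 tick(2): ref=12.0000 raw=[9.6000 24.0000 15.0000 10.8000]
After op 3 tick(4): ref=16.0000 raw=[12.8000 32.0000 20.0000 14.4000]
After op 4 tick(3): ref=19.0000 raw=[15.2000 38.0000 23.7500 17.1000]
Wrap final raw readings (mod 24): 15.2000 mod 24 = 15.2000; 38.0000 mod 24 = 14.0000; 23.7500 mod 24 = 23.7500; 17.1000 mod 24 = 17.1000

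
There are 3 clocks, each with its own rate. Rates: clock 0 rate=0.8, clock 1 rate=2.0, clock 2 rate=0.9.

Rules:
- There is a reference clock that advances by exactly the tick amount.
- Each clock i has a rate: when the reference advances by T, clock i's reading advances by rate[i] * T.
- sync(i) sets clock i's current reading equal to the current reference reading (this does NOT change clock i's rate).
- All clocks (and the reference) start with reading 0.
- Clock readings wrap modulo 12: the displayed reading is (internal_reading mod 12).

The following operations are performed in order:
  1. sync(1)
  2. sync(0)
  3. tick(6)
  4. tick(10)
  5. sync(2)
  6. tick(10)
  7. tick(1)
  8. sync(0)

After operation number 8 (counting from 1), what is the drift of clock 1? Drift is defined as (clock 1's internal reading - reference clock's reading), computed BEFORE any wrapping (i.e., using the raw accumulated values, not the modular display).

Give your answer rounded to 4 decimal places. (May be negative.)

Answer: 27.0000

Derivation:
After op 1 sync(1): ref=0.0000 raw=[0.0000 0.0000 0.0000]
After op 2 sync(0): ref=0.0000 raw=[0.0000 0.0000 0.0000]
After op 3 tick(6): ref=6.0000 raw=[4.8000 12.0000 5.4000]
After op 4 tick(10): ref=16.0000 raw=[12.8000 32.0000 14.4000]
After op 5 sync(2): ref=16.0000 raw=[12.8000 32.0000 16.0000]
After op 6 tick(10): ref=26.0000 raw=[20.8000 52.0000 25.0000]
After op 7 tick(1): ref=27.0000 raw=[21.6000 54.0000 25.9000]
After op 8 sync(0): ref=27.0000 raw=[27.0000 54.0000 25.9000]
Drift of clock 1 after op 8: 54.0000 - 27.0000 = 27.0000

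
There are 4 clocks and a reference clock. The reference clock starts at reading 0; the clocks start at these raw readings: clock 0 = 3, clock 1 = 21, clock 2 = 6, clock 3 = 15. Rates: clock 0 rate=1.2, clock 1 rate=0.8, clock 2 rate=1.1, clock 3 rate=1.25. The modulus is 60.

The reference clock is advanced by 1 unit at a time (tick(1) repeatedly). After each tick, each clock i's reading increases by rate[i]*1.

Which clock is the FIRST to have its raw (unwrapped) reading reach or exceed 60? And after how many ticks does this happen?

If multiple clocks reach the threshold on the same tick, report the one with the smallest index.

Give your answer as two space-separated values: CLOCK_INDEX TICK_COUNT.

Answer: 3 36

Derivation:
clock 0: start=3, rate=1.2, needs 60-3 = 57; ticks = ceil(57/1.2) = ceil(47.5000) = 48; reading at tick 48 = 3 + 1.2*48 = 60.6000
clock 1: start=21, rate=0.8, needs 60-21 = 39; ticks = ceil(39/0.8) = ceil(48.7500) = 49; reading at tick 49 = 21 + 0.8*49 = 60.2000
clock 2: start=6, rate=1.1, needs 60-6 = 54; ticks = ceil(54/1.1) = ceil(49.0909) = 50; reading at tick 50 = 6 + 1.1*50 = 61.0000
clock 3: start=15, rate=1.25, needs 60-15 = 45; ticks = ceil(45/1.25) = ceil(36.0000) = 36; reading at tick 36 = 15 + 1.25*36 = 60.0000
Minimum tick count = 36; winners = [3]; smallest index = 3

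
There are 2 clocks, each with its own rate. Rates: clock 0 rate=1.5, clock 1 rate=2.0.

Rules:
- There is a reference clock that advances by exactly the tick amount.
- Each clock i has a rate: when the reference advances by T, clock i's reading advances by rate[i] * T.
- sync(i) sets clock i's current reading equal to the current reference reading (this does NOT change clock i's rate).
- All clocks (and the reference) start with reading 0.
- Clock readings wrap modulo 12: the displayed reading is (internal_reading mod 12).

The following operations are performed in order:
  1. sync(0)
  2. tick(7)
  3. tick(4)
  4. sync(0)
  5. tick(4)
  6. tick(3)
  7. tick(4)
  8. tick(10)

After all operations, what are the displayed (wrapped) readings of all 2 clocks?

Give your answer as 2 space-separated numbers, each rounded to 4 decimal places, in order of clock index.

After op 1 sync(0): ref=0.0000 raw=[0.0000 0.0000]
After op 2 tick(7): ref=7.0000 raw=[10.5000 14.0000]
After op 3 tick(4): ref=11.0000 raw=[16.5000 22.0000]
After op 4 sync(0): ref=11.0000 raw=[11.0000 22.0000]
After op 5 tick(4): ref=15.0000 raw=[17.0000 30.0000]
After op 6 tick(3): ref=18.0000 raw=[21.5000 36.0000]
After op 7 tick(4): ref=22.0000 raw=[27.5000 44.0000]
After op 8 tick(10): ref=32.0000 raw=[42.5000 64.0000]
Wrap final raw readings (mod 12): 42.5000 mod 12 = 6.5000; 64.0000 mod 12 = 4.0000

Answer: 6.5000 4.0000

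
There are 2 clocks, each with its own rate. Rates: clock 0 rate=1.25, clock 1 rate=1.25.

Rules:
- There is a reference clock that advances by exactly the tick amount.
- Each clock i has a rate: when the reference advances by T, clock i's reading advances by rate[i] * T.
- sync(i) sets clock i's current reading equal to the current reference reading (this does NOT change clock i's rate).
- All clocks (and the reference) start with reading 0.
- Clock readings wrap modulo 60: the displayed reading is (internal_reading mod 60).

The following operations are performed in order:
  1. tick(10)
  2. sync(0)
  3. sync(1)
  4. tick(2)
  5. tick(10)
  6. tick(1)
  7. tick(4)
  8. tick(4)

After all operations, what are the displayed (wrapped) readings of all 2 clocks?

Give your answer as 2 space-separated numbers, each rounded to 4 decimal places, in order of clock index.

After op 1 tick(10): ref=10.0000 raw=[12.5000 12.5000]
After op 2 sync(0): ref=10.0000 raw=[10.0000 12.5000]
After op 3 sync(1): ref=10.0000 raw=[10.0000 10.0000]
After op 4 tick(2): ref=12.0000 raw=[12.5000 12.5000]
After op 5 tick(10): ref=22.0000 raw=[25.0000 25.0000]
After op 6 tick(1): ref=23.0000 raw=[26.2500 26.2500]
After op 7 tick(4): ref=27.0000 raw=[31.2500 31.2500]
After op 8 tick(4): ref=31.0000 raw=[36.2500 36.2500]
Wrap final raw readings (mod 60): 36.2500 mod 60 = 36.2500; 36.2500 mod 60 = 36.2500

Answer: 36.2500 36.2500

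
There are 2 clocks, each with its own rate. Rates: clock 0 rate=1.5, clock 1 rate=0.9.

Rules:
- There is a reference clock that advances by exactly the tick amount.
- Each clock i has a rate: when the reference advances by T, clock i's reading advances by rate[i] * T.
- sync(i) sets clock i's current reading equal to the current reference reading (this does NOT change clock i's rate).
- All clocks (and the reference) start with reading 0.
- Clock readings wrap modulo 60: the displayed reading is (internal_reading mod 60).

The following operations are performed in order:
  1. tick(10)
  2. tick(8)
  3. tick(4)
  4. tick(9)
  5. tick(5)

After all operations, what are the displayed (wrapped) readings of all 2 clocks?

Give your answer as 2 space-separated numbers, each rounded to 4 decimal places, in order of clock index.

Answer: 54.0000 32.4000

Derivation:
After op 1 tick(10): ref=10.0000 raw=[15.0000 9.0000]
After op 2 tick(8): ref=18.0000 raw=[27.0000 16.2000]
After op 3 tick(4): ref=22.0000 raw=[33.0000 19.8000]
After op 4 tick(9): ref=31.0000 raw=[46.5000 27.9000]
After op 5 tick(5): ref=36.0000 raw=[54.0000 32.4000]
Wrap final raw readings (mod 60): 54.0000 mod 60 = 54.0000; 32.4000 mod 60 = 32.4000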